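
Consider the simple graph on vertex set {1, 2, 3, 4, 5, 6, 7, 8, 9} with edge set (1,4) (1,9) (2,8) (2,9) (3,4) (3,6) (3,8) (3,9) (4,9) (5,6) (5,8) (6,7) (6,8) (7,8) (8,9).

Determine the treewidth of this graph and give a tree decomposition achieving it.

Every bag has size at most 3, so the width is 3 − 1 = 2 and tw(G) ≤ 2. For the lower bound, the 3 vertices {2, 8, 9} are pairwise adjacent, and any tree decomposition puts a clique entirely inside one bag — forcing width ≥ 2. Combining the bounds, tw(G) = 2.

Treewidth 2.
One optimal decomposition is:
Bags: B1 = {3, 8, 9}  B2 = {3, 6, 8}  B3 = {5, 6, 8}  B4 = {3, 4, 9}  B5 = {6, 7, 8}  B6 = {2, 8, 9}  B7 = {1, 4, 9}
Tree: B1–B2, B2–B3, B1–B4, B2–B5, B1–B6, B4–B7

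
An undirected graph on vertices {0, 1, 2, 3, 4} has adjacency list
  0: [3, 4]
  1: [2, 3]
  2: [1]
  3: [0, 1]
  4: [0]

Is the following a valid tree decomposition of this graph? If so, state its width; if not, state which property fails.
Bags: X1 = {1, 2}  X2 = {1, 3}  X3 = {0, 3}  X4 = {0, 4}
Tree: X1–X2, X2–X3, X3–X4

Checking the three conditions: (i) the bags cover all of {0, 1, 2, 3, 4}; (ii) for each edge, some bag contains both endpoints; (iii) the bags containing any fixed vertex form a subtree. All hold, so the decomposition is valid with width 2 − 1 = 1.

Yes; width 1.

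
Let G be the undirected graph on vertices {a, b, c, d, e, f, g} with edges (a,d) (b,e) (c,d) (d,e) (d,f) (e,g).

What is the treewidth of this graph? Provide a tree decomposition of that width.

Treewidth 1.
One such decomposition:
Bags: B1 = {a, d}  B2 = {d, e}  B3 = {c, d}  B4 = {d, f}  B5 = {e, g}  B6 = {b, e}
Tree: B1–B2, B1–B3, B2–B4, B2–B5, B2–B6

The largest bag has 2 vertices, giving width 1; this decomposition certifies tw(G) ≤ 1. Since G has at least one edge (e.g. a–d), it is not an edgeless graph, so tw(G) ≥ 1. The upper and lower bounds meet at 1, so that is the treewidth.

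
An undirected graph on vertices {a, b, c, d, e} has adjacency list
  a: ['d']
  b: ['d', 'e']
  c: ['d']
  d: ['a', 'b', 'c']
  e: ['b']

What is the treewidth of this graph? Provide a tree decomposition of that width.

Each bag holds 2 vertices, so the decomposition has width 1, which upper-bounds the treewidth. Since G has at least one edge (e.g. d–b), it is not an edgeless graph, so tw(G) ≥ 1. Combining the bounds, tw(G) = 1.

Treewidth 1.
Bags: B1 = {b, d}  B2 = {a, d}  B3 = {b, e}  B4 = {c, d}
Tree: B1–B2, B1–B3, B1–B4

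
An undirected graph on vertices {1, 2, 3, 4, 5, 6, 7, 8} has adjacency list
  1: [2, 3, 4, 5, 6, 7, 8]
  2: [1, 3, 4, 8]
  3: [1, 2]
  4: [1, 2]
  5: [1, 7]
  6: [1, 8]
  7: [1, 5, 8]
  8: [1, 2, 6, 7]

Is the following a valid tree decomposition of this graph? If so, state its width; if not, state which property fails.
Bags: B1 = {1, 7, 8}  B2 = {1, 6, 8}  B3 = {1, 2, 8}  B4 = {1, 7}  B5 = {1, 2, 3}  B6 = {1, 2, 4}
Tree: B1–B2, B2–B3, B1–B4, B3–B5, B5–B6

A tree decomposition must satisfy three properties: every vertex lies in some bag; for every edge, both endpoints lie together in some bag; and for every vertex, the bags containing it form a connected subtree. Here vertex 5 appears in no bag, so the decomposition is invalid.

No — vertex 5 appears in no bag.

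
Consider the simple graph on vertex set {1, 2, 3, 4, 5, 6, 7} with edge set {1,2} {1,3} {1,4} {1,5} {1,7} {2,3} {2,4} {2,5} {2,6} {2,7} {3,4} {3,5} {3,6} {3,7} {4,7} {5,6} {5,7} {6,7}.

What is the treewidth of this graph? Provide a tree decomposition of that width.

Treewidth 4.
One such decomposition:
Bags: B1 = {1, 2, 3, 5, 7}  B2 = {2, 3, 5, 6, 7}  B3 = {1, 2, 3, 4, 7}
Tree: B1–B2, B1–B3

Every bag has size at most 5, so the width is 5 − 1 = 4 and tw(G) ≤ 4. For the lower bound, the 5 vertices {1, 2, 3, 4, 7} are pairwise adjacent, and any tree decomposition puts a clique entirely inside one bag — forcing width ≥ 4. The upper and lower bounds meet at 4, so that is the treewidth.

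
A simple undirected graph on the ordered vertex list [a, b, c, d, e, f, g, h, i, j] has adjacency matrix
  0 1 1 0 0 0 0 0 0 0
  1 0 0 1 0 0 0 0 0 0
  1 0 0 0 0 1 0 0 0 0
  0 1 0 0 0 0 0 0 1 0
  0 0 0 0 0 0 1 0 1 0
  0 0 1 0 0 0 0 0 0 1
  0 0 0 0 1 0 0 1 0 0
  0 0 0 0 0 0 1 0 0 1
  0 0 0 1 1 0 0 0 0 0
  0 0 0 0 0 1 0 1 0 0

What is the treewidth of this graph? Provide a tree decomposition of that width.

Each bag holds 3 vertices, so the decomposition has width 2, which upper-bounds the treewidth. The edges c–f–j–h–g–e–i–d–b–a–c form a cycle, so G is not a tree and its treewidth is at least 2. Hence tw(G) = 2 exactly.

Treewidth 2.
One optimal decomposition is:
Bags: B1 = {c, f, j}  B2 = {c, h, j}  B3 = {c, g, h}  B4 = {c, e, g}  B5 = {c, e, i}  B6 = {c, d, i}  B7 = {b, c, d}  B8 = {a, b, c}
Tree: B1–B2, B2–B3, B3–B4, B4–B5, B5–B6, B6–B7, B7–B8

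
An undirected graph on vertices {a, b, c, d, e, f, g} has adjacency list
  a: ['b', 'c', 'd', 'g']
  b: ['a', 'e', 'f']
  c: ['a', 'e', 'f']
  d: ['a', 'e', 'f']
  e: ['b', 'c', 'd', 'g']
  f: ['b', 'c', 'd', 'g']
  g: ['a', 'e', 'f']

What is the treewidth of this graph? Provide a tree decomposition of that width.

Treewidth 3.
One such decomposition:
Bags: B1 = {a, d, e, f}  B2 = {a, b, e, f}  B3 = {a, c, e, f}  B4 = {a, e, f, g}
Tree: B1–B2, B2–B3, B3–B4

Every bag has size at most 4, so the width is 4 − 1 = 3 and tw(G) ≤ 3. For the lower bound: the 4 vertex sets {d,e}, {a,b}, {f}, {c} are disjoint, each induces a connected subgraph, and every pair is joined by at least one edge of G. Contracting each set to a single vertex therefore yields K_{4} as a minor, and since treewidth is minor-monotone, tw(G) ≥ tw(K_{4}) = 3. The upper and lower bounds meet at 3, so that is the treewidth.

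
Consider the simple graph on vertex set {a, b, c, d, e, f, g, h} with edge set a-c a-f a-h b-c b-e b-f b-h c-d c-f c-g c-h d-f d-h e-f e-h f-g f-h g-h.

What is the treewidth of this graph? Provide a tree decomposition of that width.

Treewidth 3.
Bags: B1 = {c, d, f, h}  B2 = {a, c, f, h}  B3 = {b, c, f, h}  B4 = {b, e, f, h}  B5 = {c, f, g, h}
Tree: B1–B2, B1–B3, B3–B4, B2–B5

The largest bag has 4 vertices, giving width 3; this decomposition certifies tw(G) ≤ 3. On the other hand G contains the 4-clique {b, e, f, h}. A clique must lie in a single bag of any decomposition, so no decomposition can have width below 3. Therefore the treewidth is 3.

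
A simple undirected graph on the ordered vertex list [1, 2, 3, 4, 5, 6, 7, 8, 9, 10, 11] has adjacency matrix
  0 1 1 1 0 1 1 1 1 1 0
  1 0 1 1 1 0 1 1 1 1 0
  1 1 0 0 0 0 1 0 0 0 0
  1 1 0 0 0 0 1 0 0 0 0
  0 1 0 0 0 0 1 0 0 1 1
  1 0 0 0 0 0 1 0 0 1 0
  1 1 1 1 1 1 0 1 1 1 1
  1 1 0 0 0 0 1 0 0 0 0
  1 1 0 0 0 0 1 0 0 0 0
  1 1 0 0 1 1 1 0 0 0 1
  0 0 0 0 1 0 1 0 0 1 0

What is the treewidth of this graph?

A width-3 tree decomposition is:
Bags: B1 = {1, 2, 7, 9}  B2 = {1, 2, 3, 7}  B3 = {1, 2, 7, 10}  B4 = {2, 5, 7, 10}  B5 = {1, 2, 7, 8}  B6 = {1, 6, 7, 10}  B7 = {5, 7, 10, 11}  B8 = {1, 2, 4, 7}
Tree: B1–B2, B1–B3, B3–B4, B3–B5, B3–B6, B4–B7, B2–B8
Each bag holds 4 vertices, so the decomposition has width 3, which upper-bounds the treewidth. On the other hand G contains the 4-clique {1, 2, 3, 7}. A clique must lie in a single bag of any decomposition, so no decomposition can have width below 3. Combining the bounds, tw(G) = 3.

3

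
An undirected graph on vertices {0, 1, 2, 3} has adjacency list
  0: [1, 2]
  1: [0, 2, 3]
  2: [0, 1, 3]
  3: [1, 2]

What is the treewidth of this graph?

A width-2 tree decomposition is:
Bags: B1 = {1, 2, 3}  B2 = {0, 1, 2}
Tree: B1–B2
Each bag holds 3 vertices, so the decomposition has width 2, which upper-bounds the treewidth. For the lower bound, the 3 vertices {0, 1, 2} are pairwise adjacent, and any tree decomposition puts a clique entirely inside one bag — forcing width ≥ 2. Hence tw(G) = 2 exactly.

2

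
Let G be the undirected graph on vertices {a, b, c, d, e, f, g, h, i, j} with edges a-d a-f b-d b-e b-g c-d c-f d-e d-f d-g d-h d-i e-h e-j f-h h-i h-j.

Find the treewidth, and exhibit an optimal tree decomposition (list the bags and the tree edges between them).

Treewidth 2.
One such decomposition:
Bags: B1 = {d, e, h}  B2 = {d, f, h}  B3 = {d, h, i}  B4 = {c, d, f}  B5 = {b, d, e}  B6 = {a, d, f}  B7 = {b, d, g}  B8 = {e, h, j}
Tree: B1–B2, B2–B3, B2–B4, B1–B5, B2–B6, B5–B7, B1–B8

The largest bag has 3 vertices, giving width 2; this decomposition certifies tw(G) ≤ 2. On the other hand G contains the 3-clique {d, f, h}. A clique must lie in a single bag of any decomposition, so no decomposition can have width below 2. Therefore the treewidth is 2.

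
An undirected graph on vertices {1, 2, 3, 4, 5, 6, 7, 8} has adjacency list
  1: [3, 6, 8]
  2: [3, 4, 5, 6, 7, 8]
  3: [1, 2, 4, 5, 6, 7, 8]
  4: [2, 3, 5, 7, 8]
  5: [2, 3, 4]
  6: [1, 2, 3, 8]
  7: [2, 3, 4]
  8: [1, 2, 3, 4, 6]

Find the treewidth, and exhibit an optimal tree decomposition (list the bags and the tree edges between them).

Treewidth 3.
One such decomposition:
Bags: B1 = {2, 3, 4, 8}  B2 = {2, 3, 6, 8}  B3 = {2, 3, 4, 5}  B4 = {2, 3, 4, 7}  B5 = {1, 3, 6, 8}
Tree: B1–B2, B1–B3, B1–B4, B2–B5

The largest bag has 4 vertices, giving width 3; this decomposition certifies tw(G) ≤ 3. On the other hand G contains the 4-clique {1, 3, 6, 8}. A clique must lie in a single bag of any decomposition, so no decomposition can have width below 3. Combining the bounds, tw(G) = 3.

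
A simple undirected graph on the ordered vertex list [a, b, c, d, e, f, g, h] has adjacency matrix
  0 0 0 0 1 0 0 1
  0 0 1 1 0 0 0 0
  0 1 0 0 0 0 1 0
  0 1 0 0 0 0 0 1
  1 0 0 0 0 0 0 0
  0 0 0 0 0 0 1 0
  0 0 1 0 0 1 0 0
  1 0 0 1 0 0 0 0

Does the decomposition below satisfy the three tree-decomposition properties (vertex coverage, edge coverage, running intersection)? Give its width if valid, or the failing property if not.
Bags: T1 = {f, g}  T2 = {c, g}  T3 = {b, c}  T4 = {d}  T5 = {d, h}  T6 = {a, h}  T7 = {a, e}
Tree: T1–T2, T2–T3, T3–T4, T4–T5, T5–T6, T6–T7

No — edge (b,d) lies in no bag.

A tree decomposition must satisfy three properties: every vertex lies in some bag; for every edge, both endpoints lie together in some bag; and for every vertex, the bags containing it form a connected subtree. Here edge (b,d) lies in no bag, so the decomposition is invalid.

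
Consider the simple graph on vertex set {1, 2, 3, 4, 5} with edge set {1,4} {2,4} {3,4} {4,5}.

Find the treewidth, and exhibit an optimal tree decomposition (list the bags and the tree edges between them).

Treewidth 1.
One such decomposition:
Bags: B1 = {1, 4}  B2 = {2, 4}  B3 = {4, 5}  B4 = {3, 4}
Tree: B1–B2, B2–B3, B1–B4

Each bag holds 2 vertices, so the decomposition has width 1, which upper-bounds the treewidth. Since G has at least one edge (e.g. 1–4), it is not an edgeless graph, so tw(G) ≥ 1. Combining the bounds, tw(G) = 1.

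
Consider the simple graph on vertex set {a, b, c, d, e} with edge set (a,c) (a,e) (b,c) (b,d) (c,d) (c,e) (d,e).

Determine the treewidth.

A width-2 tree decomposition is:
Bags: B1 = {c, d, e}  B2 = {b, c, d}  B3 = {a, c, e}
Tree: B1–B2, B1–B3
Each bag holds 3 vertices, so the decomposition has width 2, which upper-bounds the treewidth. For the lower bound, the 3 vertices {c, d, e} are pairwise adjacent, and any tree decomposition puts a clique entirely inside one bag — forcing width ≥ 2. The upper and lower bounds meet at 2, so that is the treewidth.

2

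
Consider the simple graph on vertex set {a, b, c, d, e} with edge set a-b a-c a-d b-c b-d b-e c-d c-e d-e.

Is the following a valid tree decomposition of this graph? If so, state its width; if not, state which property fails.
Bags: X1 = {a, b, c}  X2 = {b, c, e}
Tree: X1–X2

A tree decomposition must satisfy three properties: every vertex lies in some bag; for every edge, both endpoints lie together in some bag; and for every vertex, the bags containing it form a connected subtree. Here vertex d appears in no bag, so the decomposition is invalid.

No — vertex d appears in no bag.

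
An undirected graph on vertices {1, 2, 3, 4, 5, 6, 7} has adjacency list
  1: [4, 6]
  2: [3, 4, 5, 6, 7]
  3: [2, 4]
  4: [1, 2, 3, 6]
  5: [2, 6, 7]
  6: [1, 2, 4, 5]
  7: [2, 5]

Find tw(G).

A width-2 tree decomposition is:
Bags: B1 = {2, 4, 6}  B2 = {1, 4, 6}  B3 = {2, 5, 6}  B4 = {2, 5, 7}  B5 = {2, 3, 4}
Tree: B1–B2, B1–B3, B3–B4, B1–B5
The largest bag has 3 vertices, giving width 2; this decomposition certifies tw(G) ≤ 2. For the lower bound, the 3 vertices {1, 4, 6} are pairwise adjacent, and any tree decomposition puts a clique entirely inside one bag — forcing width ≥ 2. The upper and lower bounds meet at 2, so that is the treewidth.

2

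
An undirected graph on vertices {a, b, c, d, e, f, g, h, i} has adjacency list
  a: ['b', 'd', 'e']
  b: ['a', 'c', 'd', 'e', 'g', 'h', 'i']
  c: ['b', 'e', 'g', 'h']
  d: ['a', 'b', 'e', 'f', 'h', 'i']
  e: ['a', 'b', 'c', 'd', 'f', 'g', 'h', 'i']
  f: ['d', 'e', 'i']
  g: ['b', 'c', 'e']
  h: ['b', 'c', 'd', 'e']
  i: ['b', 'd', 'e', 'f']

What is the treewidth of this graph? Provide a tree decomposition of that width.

Every bag has size at most 4, so the width is 4 − 1 = 3 and tw(G) ≤ 3. Conversely, {d, e, f, i} is a clique of size 4, and the vertices of any clique must share a bag in every tree decomposition; so some bag has ≥ 4 vertices and tw(G) ≥ 3. Combining the bounds, tw(G) = 3.

Treewidth 3.
Bags: B1 = {b, d, e, h}  B2 = {a, b, d, e}  B3 = {b, c, e, h}  B4 = {b, d, e, i}  B5 = {d, e, f, i}  B6 = {b, c, e, g}
Tree: B1–B2, B1–B3, B2–B4, B4–B5, B3–B6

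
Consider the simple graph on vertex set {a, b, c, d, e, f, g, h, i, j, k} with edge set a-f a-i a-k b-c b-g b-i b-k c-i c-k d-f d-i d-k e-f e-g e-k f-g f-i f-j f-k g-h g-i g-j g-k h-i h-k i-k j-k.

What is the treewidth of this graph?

A width-3 tree decomposition is:
Bags: B1 = {e, f, g, k}  B2 = {f, g, i, k}  B3 = {a, f, i, k}  B4 = {f, g, j, k}  B5 = {d, f, i, k}  B6 = {b, g, i, k}  B7 = {b, c, i, k}  B8 = {g, h, i, k}
Tree: B1–B2, B2–B3, B2–B4, B2–B5, B2–B6, B6–B7, B6–B8
Each bag holds 4 vertices, so the decomposition has width 3, which upper-bounds the treewidth. For the lower bound, the 4 vertices {f, g, j, k} are pairwise adjacent, and any tree decomposition puts a clique entirely inside one bag — forcing width ≥ 3. Combining the bounds, tw(G) = 3.

3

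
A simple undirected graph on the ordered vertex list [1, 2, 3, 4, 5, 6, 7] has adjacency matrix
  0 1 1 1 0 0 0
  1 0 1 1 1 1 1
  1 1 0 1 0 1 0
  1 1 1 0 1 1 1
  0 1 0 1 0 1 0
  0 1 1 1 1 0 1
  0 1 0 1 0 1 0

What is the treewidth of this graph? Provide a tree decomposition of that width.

Treewidth 3.
One such decomposition:
Bags: B1 = {2, 4, 5, 6}  B2 = {2, 4, 6, 7}  B3 = {2, 3, 4, 6}  B4 = {1, 2, 3, 4}
Tree: B1–B2, B1–B3, B3–B4

Each bag holds 4 vertices, so the decomposition has width 3, which upper-bounds the treewidth. For the lower bound, the 4 vertices {1, 2, 3, 4} are pairwise adjacent, and any tree decomposition puts a clique entirely inside one bag — forcing width ≥ 3. Combining the bounds, tw(G) = 3.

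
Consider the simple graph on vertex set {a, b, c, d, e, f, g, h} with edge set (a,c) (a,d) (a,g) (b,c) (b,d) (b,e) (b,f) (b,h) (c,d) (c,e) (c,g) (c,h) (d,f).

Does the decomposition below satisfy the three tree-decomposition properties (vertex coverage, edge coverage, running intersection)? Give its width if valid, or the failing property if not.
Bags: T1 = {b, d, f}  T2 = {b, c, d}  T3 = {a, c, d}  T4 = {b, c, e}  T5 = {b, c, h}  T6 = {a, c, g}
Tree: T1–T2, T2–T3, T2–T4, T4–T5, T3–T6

Every vertex of G appears in some bag (union = {a, b, c, d, e, f, g, h}); every edge is covered by a bag; and for each vertex v the set of bags containing v is connected in the bag tree. The decomposition is therefore valid. The largest bag has 3 vertices, so the width is 2.

Yes; width 2.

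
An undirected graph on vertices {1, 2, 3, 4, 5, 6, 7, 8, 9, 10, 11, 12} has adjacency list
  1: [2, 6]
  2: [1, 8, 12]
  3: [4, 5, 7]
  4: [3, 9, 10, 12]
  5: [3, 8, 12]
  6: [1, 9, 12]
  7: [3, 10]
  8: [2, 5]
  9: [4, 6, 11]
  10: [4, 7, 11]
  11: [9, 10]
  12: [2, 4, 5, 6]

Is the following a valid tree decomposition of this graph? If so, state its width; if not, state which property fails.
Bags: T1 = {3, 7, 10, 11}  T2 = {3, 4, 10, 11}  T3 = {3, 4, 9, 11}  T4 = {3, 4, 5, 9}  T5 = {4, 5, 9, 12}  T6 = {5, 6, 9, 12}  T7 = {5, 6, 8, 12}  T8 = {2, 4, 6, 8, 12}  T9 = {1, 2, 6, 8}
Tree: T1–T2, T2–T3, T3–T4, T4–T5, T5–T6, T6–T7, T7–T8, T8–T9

No — bags containing vertex 4 are not connected in the tree.

A tree decomposition must satisfy three properties: every vertex lies in some bag; for every edge, both endpoints lie together in some bag; and for every vertex, the bags containing it form a connected subtree. Here bags containing vertex 4 are not connected in the tree, so the decomposition is invalid.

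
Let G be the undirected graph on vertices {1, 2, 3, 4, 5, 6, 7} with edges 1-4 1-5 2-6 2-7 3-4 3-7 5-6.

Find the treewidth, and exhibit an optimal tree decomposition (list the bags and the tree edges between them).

The largest bag has 3 vertices, giving width 2; this decomposition certifies tw(G) ≤ 2. Since 6–2–7–3–4–1–5–6 is a cycle in G, G is not acyclic. Forests are exactly the graphs of treewidth ≤ 1, so tw(G) ≥ 2. Hence tw(G) = 2 exactly.

Treewidth 2.
Bags: B1 = {2, 6, 7}  B2 = {3, 6, 7}  B3 = {3, 4, 6}  B4 = {1, 4, 6}  B5 = {1, 5, 6}
Tree: B1–B2, B2–B3, B3–B4, B4–B5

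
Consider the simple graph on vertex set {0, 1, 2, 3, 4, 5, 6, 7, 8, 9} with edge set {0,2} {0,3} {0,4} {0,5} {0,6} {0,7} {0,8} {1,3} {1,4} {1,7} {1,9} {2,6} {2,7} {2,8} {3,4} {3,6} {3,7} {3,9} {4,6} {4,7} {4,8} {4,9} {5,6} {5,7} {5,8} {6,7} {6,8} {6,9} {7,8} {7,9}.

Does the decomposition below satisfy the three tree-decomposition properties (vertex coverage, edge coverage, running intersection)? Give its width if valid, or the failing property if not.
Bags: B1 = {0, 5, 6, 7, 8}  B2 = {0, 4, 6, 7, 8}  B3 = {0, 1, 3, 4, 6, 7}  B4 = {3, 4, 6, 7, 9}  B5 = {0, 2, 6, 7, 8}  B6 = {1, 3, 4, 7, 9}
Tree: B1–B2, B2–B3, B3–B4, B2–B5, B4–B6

A tree decomposition must satisfy three properties: every vertex lies in some bag; for every edge, both endpoints lie together in some bag; and for every vertex, the bags containing it form a connected subtree. Here bags containing vertex 1 are not connected in the tree, so the decomposition is invalid.

No — bags containing vertex 1 are not connected in the tree.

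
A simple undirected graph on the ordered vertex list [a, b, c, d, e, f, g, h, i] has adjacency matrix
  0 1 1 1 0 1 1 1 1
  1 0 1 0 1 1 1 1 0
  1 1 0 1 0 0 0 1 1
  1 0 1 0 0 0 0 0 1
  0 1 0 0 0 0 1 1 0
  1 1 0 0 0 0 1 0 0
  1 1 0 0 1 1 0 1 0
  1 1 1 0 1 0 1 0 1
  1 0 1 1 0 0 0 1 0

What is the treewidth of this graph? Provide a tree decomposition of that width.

Treewidth 3.
Bags: B1 = {a, b, c, h}  B2 = {a, c, h, i}  B3 = {a, b, g, h}  B4 = {a, b, f, g}  B5 = {a, c, d, i}  B6 = {b, e, g, h}
Tree: B1–B2, B1–B3, B3–B4, B2–B5, B3–B6

Every bag has size at most 4, so the width is 4 − 1 = 3 and tw(G) ≤ 3. Conversely, {b, e, g, h} is a clique of size 4, and the vertices of any clique must share a bag in every tree decomposition; so some bag has ≥ 4 vertices and tw(G) ≥ 3. The upper and lower bounds meet at 3, so that is the treewidth.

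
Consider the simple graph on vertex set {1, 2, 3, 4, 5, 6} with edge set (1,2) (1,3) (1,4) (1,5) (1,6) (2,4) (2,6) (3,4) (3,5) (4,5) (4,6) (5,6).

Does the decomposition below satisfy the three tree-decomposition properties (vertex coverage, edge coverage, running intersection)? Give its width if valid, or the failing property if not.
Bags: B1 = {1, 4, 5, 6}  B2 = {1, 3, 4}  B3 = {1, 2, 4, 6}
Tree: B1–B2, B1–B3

No — edge (5,3) lies in no bag.

A tree decomposition must satisfy three properties: every vertex lies in some bag; for every edge, both endpoints lie together in some bag; and for every vertex, the bags containing it form a connected subtree. Here edge (5,3) lies in no bag, so the decomposition is invalid.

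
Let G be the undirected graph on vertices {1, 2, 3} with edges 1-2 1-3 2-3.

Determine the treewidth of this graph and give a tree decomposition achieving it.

With just one bag of size 3, the width is 3 − 1 = 2, so tw(G) ≤ 2. On the other hand G contains the 3-clique {1, 2, 3}. A clique must lie in a single bag of any decomposition, so no decomposition can have width below 2. The upper and lower bounds meet at 2, so that is the treewidth.

Treewidth 2.
One optimal decomposition is:
Bags: B1 = {1, 2, 3}
Tree: (single bag)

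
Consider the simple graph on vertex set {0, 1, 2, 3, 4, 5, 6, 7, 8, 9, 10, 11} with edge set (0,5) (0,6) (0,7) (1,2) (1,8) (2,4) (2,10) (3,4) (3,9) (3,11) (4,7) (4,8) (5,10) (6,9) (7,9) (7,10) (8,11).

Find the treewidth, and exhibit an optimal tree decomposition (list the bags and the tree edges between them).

Each bag holds 4 vertices, so the decomposition has width 3, which upper-bounds the treewidth. For the lower bound: the 4 vertex sets {1,8,11}, {2}, {4}, {3,7,9,10} are disjoint, each induces a connected subgraph, and every pair is joined by at least one edge of G. Contracting each set to a single vertex therefore yields K_{4} as a minor, and since treewidth is minor-monotone, tw(G) ≥ tw(K_{4}) = 3. Hence tw(G) = 3 exactly.

Treewidth 3.
One such decomposition:
Bags: B1 = {1, 2, 8, 11}  B2 = {2, 4, 8, 11}  B3 = {2, 3, 4, 11}  B4 = {2, 3, 4, 10}  B5 = {3, 4, 7, 10}  B6 = {3, 7, 9, 10}  B7 = {5, 7, 9, 10}  B8 = {0, 5, 7, 9}  B9 = {0, 5, 6, 9}
Tree: B1–B2, B2–B3, B3–B4, B4–B5, B5–B6, B6–B7, B7–B8, B8–B9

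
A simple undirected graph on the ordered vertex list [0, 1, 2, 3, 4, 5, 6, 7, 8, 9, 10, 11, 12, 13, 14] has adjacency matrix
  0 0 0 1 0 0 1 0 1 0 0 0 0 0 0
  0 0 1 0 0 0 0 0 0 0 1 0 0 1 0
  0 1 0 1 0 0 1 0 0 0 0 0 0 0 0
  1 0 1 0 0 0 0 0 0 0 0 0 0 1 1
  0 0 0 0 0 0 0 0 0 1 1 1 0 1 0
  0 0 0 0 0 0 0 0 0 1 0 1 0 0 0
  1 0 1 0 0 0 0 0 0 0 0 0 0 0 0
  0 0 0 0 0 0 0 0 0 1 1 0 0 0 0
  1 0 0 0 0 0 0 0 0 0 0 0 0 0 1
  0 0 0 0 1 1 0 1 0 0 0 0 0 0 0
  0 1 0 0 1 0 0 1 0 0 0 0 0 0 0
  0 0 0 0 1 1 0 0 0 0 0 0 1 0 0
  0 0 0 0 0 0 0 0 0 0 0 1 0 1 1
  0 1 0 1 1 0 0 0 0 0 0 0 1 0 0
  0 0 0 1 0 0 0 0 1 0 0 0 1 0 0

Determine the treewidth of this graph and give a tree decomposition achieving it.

Treewidth 3.
One optimal decomposition is:
Bags: B1 = {0, 2, 6, 8}  B2 = {0, 2, 3, 8}  B3 = {2, 3, 8, 14}  B4 = {1, 2, 3, 14}  B5 = {1, 3, 13, 14}  B6 = {1, 12, 13, 14}  B7 = {1, 10, 12, 13}  B8 = {4, 10, 12, 13}  B9 = {4, 10, 11, 12}  B10 = {4, 7, 10, 11}  B11 = {4, 7, 9, 11}  B12 = {5, 7, 9, 11}
Tree: B1–B2, B2–B3, B3–B4, B4–B5, B5–B6, B6–B7, B7–B8, B8–B9, B9–B10, B10–B11, B11–B12

Every bag has size at most 4, so the width is 4 − 1 = 3 and tw(G) ≤ 3. For the lower bound: the 4 vertex sets {0,6,8}, {2}, {3}, {1,12,13,14} are disjoint, each induces a connected subgraph, and every pair is joined by at least one edge of G. Contracting each set to a single vertex therefore yields K_{4} as a minor, and since treewidth is minor-monotone, tw(G) ≥ tw(K_{4}) = 3. Therefore the treewidth is 3.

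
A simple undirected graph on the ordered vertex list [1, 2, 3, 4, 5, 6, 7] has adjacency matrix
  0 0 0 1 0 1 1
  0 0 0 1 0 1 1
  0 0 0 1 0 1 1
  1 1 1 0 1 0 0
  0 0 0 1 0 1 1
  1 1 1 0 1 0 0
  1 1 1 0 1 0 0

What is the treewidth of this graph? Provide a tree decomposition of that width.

Every bag has size at most 4, so the width is 4 − 1 = 3 and tw(G) ≤ 3. For the lower bound: the 4 vertex sets {1,4}, {3,7}, {6}, {2} are disjoint, each induces a connected subgraph, and every pair is joined by at least one edge of G. Contracting each set to a single vertex therefore yields K_{4} as a minor, and since treewidth is minor-monotone, tw(G) ≥ tw(K_{4}) = 3. The upper and lower bounds meet at 3, so that is the treewidth.

Treewidth 3.
Bags: B1 = {1, 4, 6, 7}  B2 = {3, 4, 6, 7}  B3 = {2, 4, 6, 7}  B4 = {4, 5, 6, 7}
Tree: B1–B2, B2–B3, B3–B4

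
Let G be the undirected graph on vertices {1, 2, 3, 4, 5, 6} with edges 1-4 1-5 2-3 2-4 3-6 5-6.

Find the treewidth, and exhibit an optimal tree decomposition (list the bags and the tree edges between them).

Every bag has size at most 3, so the width is 3 − 1 = 2 and tw(G) ≤ 2. The edges 2–3–6–5–1–4–2 form a cycle, so G is not a tree and its treewidth is at least 2. The upper and lower bounds meet at 2, so that is the treewidth.

Treewidth 2.
One optimal decomposition is:
Bags: B1 = {2, 3, 6}  B2 = {2, 5, 6}  B3 = {1, 2, 5}  B4 = {1, 2, 4}
Tree: B1–B2, B2–B3, B3–B4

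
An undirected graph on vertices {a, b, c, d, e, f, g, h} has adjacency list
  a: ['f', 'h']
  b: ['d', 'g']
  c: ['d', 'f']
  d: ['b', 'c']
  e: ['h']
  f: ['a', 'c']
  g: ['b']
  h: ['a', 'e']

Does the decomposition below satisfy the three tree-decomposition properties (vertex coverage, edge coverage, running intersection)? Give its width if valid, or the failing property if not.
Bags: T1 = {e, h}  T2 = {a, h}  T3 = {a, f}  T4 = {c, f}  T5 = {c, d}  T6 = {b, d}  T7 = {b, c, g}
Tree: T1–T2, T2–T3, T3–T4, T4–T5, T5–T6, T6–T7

No — bags containing vertex c are not connected in the tree.

A tree decomposition must satisfy three properties: every vertex lies in some bag; for every edge, both endpoints lie together in some bag; and for every vertex, the bags containing it form a connected subtree. Here bags containing vertex c are not connected in the tree, so the decomposition is invalid.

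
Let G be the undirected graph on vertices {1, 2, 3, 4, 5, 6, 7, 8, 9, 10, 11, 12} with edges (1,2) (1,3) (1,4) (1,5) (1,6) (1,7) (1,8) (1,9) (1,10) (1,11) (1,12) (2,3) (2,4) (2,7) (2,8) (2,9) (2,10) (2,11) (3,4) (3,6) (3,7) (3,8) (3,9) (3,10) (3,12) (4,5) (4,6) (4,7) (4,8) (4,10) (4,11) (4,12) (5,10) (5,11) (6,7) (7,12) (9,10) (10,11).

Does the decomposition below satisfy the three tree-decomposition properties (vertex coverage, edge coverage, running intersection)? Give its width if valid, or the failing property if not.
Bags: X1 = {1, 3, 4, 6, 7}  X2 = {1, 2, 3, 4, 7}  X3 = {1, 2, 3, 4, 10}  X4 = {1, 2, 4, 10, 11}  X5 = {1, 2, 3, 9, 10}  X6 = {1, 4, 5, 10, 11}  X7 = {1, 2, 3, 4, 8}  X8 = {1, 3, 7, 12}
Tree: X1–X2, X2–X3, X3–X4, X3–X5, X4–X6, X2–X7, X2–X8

A tree decomposition must satisfy three properties: every vertex lies in some bag; for every edge, both endpoints lie together in some bag; and for every vertex, the bags containing it form a connected subtree. Here edge (4,12) lies in no bag, so the decomposition is invalid.

No — edge (4,12) lies in no bag.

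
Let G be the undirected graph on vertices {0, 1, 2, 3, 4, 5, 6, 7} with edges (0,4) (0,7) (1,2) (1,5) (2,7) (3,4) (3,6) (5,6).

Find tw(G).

2

A width-2 tree decomposition is:
Bags: B1 = {1, 2, 7}  B2 = {1, 5, 7}  B3 = {5, 6, 7}  B4 = {3, 6, 7}  B5 = {3, 4, 7}  B6 = {0, 4, 7}
Tree: B1–B2, B2–B3, B3–B4, B4–B5, B5–B6
Each bag holds 3 vertices, so the decomposition has width 2, which upper-bounds the treewidth. For the lower bound, G contains the cycle 7–2–1–5–6–3–4–0–7, so G is not a forest; only forests have treewidth ≤ 1, hence tw(G) ≥ 2. Therefore the treewidth is 2.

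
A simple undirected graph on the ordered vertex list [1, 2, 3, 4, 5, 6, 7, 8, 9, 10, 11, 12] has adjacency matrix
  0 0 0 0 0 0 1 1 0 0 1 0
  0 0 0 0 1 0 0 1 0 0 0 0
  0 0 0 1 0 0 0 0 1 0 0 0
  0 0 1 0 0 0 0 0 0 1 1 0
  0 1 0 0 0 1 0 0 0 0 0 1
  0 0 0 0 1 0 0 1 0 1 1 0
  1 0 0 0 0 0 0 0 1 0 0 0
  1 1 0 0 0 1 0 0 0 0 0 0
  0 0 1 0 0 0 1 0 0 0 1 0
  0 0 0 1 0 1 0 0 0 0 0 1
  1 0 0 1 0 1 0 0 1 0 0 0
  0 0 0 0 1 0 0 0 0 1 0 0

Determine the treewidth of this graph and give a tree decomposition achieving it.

The largest bag has 4 vertices, giving width 3; this decomposition certifies tw(G) ≤ 3. For the lower bound: the 4 vertex sets {3,7,9}, {1}, {11}, {4,6,8,10} are disjoint, each induces a connected subgraph, and every pair is joined by at least one edge of G. Contracting each set to a single vertex therefore yields K_{4} as a minor, and since treewidth is minor-monotone, tw(G) ≥ tw(K_{4}) = 3. Combining the bounds, tw(G) = 3.

Treewidth 3.
One such decomposition:
Bags: B1 = {1, 3, 7, 9}  B2 = {1, 3, 9, 11}  B3 = {1, 3, 4, 11}  B4 = {1, 4, 8, 11}  B5 = {4, 6, 8, 11}  B6 = {4, 6, 8, 10}  B7 = {2, 6, 8, 10}  B8 = {2, 5, 6, 10}  B9 = {2, 5, 10, 12}
Tree: B1–B2, B2–B3, B3–B4, B4–B5, B5–B6, B6–B7, B7–B8, B8–B9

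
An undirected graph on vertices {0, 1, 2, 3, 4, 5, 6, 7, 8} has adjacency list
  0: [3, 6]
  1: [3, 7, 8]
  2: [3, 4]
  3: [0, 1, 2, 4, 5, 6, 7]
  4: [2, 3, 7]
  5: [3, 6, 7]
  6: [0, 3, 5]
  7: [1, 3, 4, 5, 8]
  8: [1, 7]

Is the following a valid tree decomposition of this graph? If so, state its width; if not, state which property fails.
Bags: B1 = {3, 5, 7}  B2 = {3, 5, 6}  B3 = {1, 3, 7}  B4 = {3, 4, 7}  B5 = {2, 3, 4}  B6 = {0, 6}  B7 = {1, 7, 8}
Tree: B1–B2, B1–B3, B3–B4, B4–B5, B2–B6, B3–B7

No — edge (3,0) lies in no bag.

A tree decomposition must satisfy three properties: every vertex lies in some bag; for every edge, both endpoints lie together in some bag; and for every vertex, the bags containing it form a connected subtree. Here edge (3,0) lies in no bag, so the decomposition is invalid.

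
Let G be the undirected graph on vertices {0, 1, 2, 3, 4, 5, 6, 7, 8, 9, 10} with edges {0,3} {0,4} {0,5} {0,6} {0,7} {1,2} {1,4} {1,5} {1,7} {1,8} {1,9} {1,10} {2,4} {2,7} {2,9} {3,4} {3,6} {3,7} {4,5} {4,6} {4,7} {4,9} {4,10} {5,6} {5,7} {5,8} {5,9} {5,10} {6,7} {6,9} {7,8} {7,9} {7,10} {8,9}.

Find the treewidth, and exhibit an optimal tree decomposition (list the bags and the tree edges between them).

The largest bag has 5 vertices, giving width 4; this decomposition certifies tw(G) ≤ 4. On the other hand G contains the 5-clique {1, 5, 7, 8, 9}. A clique must lie in a single bag of any decomposition, so no decomposition can have width below 4. Hence tw(G) = 4 exactly.

Treewidth 4.
One optimal decomposition is:
Bags: B1 = {1, 4, 5, 7, 9}  B2 = {4, 5, 6, 7, 9}  B3 = {0, 4, 5, 6, 7}  B4 = {1, 5, 7, 8, 9}  B5 = {0, 3, 4, 6, 7}  B6 = {1, 2, 4, 7, 9}  B7 = {1, 4, 5, 7, 10}
Tree: B1–B2, B2–B3, B1–B4, B3–B5, B1–B6, B1–B7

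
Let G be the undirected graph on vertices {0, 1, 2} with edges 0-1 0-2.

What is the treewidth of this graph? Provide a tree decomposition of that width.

Treewidth 1.
One optimal decomposition is:
Bags: B1 = {0, 2}  B2 = {0, 1}
Tree: B1–B2

The largest bag has 2 vertices, giving width 1; this decomposition certifies tw(G) ≤ 1. Since G has at least one edge (e.g. 0–2), it is not an edgeless graph, so tw(G) ≥ 1. Hence tw(G) = 1 exactly.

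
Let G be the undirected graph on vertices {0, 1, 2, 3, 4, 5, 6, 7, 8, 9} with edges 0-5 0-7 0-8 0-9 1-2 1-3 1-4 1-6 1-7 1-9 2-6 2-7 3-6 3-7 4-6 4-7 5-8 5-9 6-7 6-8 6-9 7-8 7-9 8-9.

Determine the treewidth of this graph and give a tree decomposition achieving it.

Treewidth 3.
One optimal decomposition is:
Bags: B1 = {6, 7, 8, 9}  B2 = {1, 6, 7, 9}  B3 = {1, 3, 6, 7}  B4 = {1, 4, 6, 7}  B5 = {0, 7, 8, 9}  B6 = {1, 2, 6, 7}  B7 = {0, 5, 8, 9}
Tree: B1–B2, B2–B3, B2–B4, B1–B5, B3–B6, B5–B7

Each bag holds 4 vertices, so the decomposition has width 3, which upper-bounds the treewidth. Conversely, {0, 5, 8, 9} is a clique of size 4, and the vertices of any clique must share a bag in every tree decomposition; so some bag has ≥ 4 vertices and tw(G) ≥ 3. The upper and lower bounds meet at 3, so that is the treewidth.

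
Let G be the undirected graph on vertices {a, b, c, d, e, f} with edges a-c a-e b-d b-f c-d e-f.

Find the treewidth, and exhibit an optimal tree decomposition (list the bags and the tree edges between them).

Every bag has size at most 3, so the width is 3 − 1 = 2 and tw(G) ≤ 2. For the lower bound, G contains the cycle f–b–d–c–a–e–f, so G is not a forest; only forests have treewidth ≤ 1, hence tw(G) ≥ 2. The upper and lower bounds meet at 2, so that is the treewidth.

Treewidth 2.
One such decomposition:
Bags: B1 = {b, d, f}  B2 = {c, d, f}  B3 = {a, c, f}  B4 = {a, e, f}
Tree: B1–B2, B2–B3, B3–B4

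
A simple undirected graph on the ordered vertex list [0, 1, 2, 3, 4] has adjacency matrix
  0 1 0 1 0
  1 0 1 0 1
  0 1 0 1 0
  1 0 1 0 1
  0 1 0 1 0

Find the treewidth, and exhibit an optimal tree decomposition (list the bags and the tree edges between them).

Each bag holds 3 vertices, so the decomposition has width 2, which upper-bounds the treewidth. Since 2–1–0–3–2 is a cycle in G, G is not acyclic. Forests are exactly the graphs of treewidth ≤ 1, so tw(G) ≥ 2. Therefore the treewidth is 2.

Treewidth 2.
Bags: B1 = {1, 2, 3}  B2 = {0, 1, 3}  B3 = {1, 3, 4}
Tree: B1–B2, B2–B3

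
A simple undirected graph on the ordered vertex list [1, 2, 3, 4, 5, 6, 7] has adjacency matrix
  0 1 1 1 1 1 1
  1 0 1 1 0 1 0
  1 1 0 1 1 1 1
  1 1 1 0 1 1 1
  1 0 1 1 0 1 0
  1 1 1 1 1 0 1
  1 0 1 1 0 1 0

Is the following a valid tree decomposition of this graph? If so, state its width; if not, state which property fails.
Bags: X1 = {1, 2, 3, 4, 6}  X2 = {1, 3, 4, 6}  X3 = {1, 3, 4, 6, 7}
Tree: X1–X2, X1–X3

No — vertex 5 appears in no bag.

A tree decomposition must satisfy three properties: every vertex lies in some bag; for every edge, both endpoints lie together in some bag; and for every vertex, the bags containing it form a connected subtree. Here vertex 5 appears in no bag, so the decomposition is invalid.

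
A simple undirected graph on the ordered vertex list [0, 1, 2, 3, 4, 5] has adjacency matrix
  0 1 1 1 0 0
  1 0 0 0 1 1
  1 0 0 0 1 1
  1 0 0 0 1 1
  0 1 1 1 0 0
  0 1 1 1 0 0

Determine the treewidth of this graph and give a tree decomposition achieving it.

The largest bag has 4 vertices, giving width 3; this decomposition certifies tw(G) ≤ 3. For the lower bound: the 4 vertex sets {1,4}, {3,5}, {2}, {0} are disjoint, each induces a connected subgraph, and every pair is joined by at least one edge of G. Contracting each set to a single vertex therefore yields K_{4} as a minor, and since treewidth is minor-monotone, tw(G) ≥ tw(K_{4}) = 3. Therefore the treewidth is 3.

Treewidth 3.
Bags: B1 = {1, 2, 3, 4}  B2 = {1, 2, 3, 5}  B3 = {0, 1, 2, 3}
Tree: B1–B2, B2–B3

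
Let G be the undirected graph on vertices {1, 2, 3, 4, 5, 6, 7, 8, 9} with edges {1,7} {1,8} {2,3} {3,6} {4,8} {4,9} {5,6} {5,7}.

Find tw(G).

1

A width-1 tree decomposition is:
Bags: B1 = {2, 3}  B2 = {3, 6}  B3 = {5, 6}  B4 = {5, 7}  B5 = {1, 7}  B6 = {1, 8}  B7 = {4, 8}  B8 = {4, 9}
Tree: B1–B2, B2–B3, B3–B4, B4–B5, B5–B6, B6–B7, B7–B8
Every bag has size at most 2, so the width is 2 − 1 = 1 and tw(G) ≤ 1. G has an edge, so its treewidth is at least 1. The upper and lower bounds meet at 1, so that is the treewidth.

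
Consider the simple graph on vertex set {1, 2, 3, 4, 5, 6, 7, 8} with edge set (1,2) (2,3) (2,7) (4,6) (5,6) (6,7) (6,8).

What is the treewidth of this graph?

A width-1 tree decomposition is:
Bags: B1 = {2, 7}  B2 = {6, 7}  B3 = {1, 2}  B4 = {5, 6}  B5 = {2, 3}  B6 = {4, 6}  B7 = {6, 8}
Tree: B1–B2, B1–B3, B2–B4, B1–B5, B2–B6, B6–B7
Each bag holds 2 vertices, so the decomposition has width 1, which upper-bounds the treewidth. G has an edge, so its treewidth is at least 1. Hence tw(G) = 1 exactly.

1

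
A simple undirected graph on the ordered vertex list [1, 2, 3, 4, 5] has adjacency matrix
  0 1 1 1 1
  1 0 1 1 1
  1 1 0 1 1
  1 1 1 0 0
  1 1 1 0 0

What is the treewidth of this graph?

A width-3 tree decomposition is:
Bags: B1 = {1, 2, 3, 4}  B2 = {1, 2, 3, 5}
Tree: B1–B2
The largest bag has 4 vertices, giving width 3; this decomposition certifies tw(G) ≤ 3. On the other hand G contains the 4-clique {1, 2, 3, 4}. A clique must lie in a single bag of any decomposition, so no decomposition can have width below 3. Hence tw(G) = 3 exactly.

3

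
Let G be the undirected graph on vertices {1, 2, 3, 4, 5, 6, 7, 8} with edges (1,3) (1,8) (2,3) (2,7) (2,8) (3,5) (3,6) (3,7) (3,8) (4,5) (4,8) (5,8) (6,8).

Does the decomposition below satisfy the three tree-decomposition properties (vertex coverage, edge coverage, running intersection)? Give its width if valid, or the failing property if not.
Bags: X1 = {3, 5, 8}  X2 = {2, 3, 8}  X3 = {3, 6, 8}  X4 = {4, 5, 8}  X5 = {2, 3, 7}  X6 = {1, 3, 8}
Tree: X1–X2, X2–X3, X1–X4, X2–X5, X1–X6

Yes; width 2.

Checking the three conditions: (i) the bags cover all of {1, 2, 3, 4, 5, 6, 7, 8}; (ii) for each edge, some bag contains both endpoints; (iii) the bags containing any fixed vertex form a subtree. All hold, so the decomposition is valid with width 3 − 1 = 2.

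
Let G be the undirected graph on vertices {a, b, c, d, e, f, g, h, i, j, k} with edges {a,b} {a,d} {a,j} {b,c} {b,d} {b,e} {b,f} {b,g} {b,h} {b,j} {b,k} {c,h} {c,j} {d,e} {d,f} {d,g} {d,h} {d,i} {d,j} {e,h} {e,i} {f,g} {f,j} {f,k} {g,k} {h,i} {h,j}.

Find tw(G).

A width-3 tree decomposition is:
Bags: B1 = {b, d, f, j}  B2 = {b, d, h, j}  B3 = {b, d, f, g}  B4 = {b, f, g, k}  B5 = {b, c, h, j}  B6 = {b, d, e, h}  B7 = {a, b, d, j}  B8 = {d, e, h, i}
Tree: B1–B2, B1–B3, B3–B4, B2–B5, B2–B6, B1–B7, B6–B8
Each bag holds 4 vertices, so the decomposition has width 3, which upper-bounds the treewidth. Conversely, {b, d, f, g} is a clique of size 4, and the vertices of any clique must share a bag in every tree decomposition; so some bag has ≥ 4 vertices and tw(G) ≥ 3. Hence tw(G) = 3 exactly.

3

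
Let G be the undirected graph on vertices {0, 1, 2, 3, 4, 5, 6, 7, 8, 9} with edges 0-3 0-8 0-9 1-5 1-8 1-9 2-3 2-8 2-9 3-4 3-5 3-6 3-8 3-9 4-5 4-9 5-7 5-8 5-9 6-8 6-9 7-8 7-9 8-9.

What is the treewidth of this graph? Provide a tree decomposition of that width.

Every bag has size at most 4, so the width is 4 − 1 = 3 and tw(G) ≤ 3. Conversely, {1, 5, 8, 9} is a clique of size 4, and the vertices of any clique must share a bag in every tree decomposition; so some bag has ≥ 4 vertices and tw(G) ≥ 3. Hence tw(G) = 3 exactly.

Treewidth 3.
One optimal decomposition is:
Bags: B1 = {2, 3, 8, 9}  B2 = {3, 6, 8, 9}  B3 = {3, 5, 8, 9}  B4 = {0, 3, 8, 9}  B5 = {5, 7, 8, 9}  B6 = {1, 5, 8, 9}  B7 = {3, 4, 5, 9}
Tree: B1–B2, B2–B3, B1–B4, B3–B5, B5–B6, B3–B7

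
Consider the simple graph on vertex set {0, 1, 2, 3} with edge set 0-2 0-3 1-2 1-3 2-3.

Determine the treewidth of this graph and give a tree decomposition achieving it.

Treewidth 2.
Bags: B1 = {1, 2, 3}  B2 = {0, 2, 3}
Tree: B1–B2

Every bag has size at most 3, so the width is 3 − 1 = 2 and tw(G) ≤ 2. On the other hand G contains the 3-clique {0, 2, 3}. A clique must lie in a single bag of any decomposition, so no decomposition can have width below 2. Combining the bounds, tw(G) = 2.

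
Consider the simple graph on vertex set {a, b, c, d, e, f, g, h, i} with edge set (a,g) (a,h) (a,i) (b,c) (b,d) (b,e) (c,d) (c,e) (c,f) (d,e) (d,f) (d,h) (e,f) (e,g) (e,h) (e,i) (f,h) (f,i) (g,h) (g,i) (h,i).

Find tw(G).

A width-3 tree decomposition is:
Bags: B1 = {d, e, f, h}  B2 = {e, f, h, i}  B3 = {c, d, e, f}  B4 = {e, g, h, i}  B5 = {a, g, h, i}  B6 = {b, c, d, e}
Tree: B1–B2, B1–B3, B2–B4, B4–B5, B3–B6
Each bag holds 4 vertices, so the decomposition has width 3, which upper-bounds the treewidth. Conversely, {d, e, f, h} is a clique of size 4, and the vertices of any clique must share a bag in every tree decomposition; so some bag has ≥ 4 vertices and tw(G) ≥ 3. Therefore the treewidth is 3.

3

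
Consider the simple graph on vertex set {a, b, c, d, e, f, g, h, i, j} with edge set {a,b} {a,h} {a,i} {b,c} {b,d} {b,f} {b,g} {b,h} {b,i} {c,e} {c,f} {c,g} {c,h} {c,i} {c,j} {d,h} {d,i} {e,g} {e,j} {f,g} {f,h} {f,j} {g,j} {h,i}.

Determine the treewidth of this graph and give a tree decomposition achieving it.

Treewidth 3.
One such decomposition:
Bags: B1 = {b, c, f, h}  B2 = {b, c, f, g}  B3 = {b, c, h, i}  B4 = {b, d, h, i}  B5 = {a, b, h, i}  B6 = {c, f, g, j}  B7 = {c, e, g, j}
Tree: B1–B2, B1–B3, B3–B4, B3–B5, B2–B6, B6–B7

The largest bag has 4 vertices, giving width 3; this decomposition certifies tw(G) ≤ 3. Conversely, {c, e, g, j} is a clique of size 4, and the vertices of any clique must share a bag in every tree decomposition; so some bag has ≥ 4 vertices and tw(G) ≥ 3. Combining the bounds, tw(G) = 3.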